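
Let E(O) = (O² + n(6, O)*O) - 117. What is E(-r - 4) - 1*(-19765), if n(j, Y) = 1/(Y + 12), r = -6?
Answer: 137565/7 ≈ 19652.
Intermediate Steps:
n(j, Y) = 1/(12 + Y)
E(O) = -117 + O² + O/(12 + O) (E(O) = (O² + O/(12 + O)) - 117 = -117 + O² + O/(12 + O))
E(-r - 4) - 1*(-19765) = ((-1*(-6) - 4) + (-117 + (-1*(-6) - 4)²)*(12 + (-1*(-6) - 4)))/(12 + (-1*(-6) - 4)) - 1*(-19765) = ((6 - 4) + (-117 + (6 - 4)²)*(12 + (6 - 4)))/(12 + (6 - 4)) + 19765 = (2 + (-117 + 2²)*(12 + 2))/(12 + 2) + 19765 = (2 + (-117 + 4)*14)/14 + 19765 = (2 - 113*14)/14 + 19765 = (2 - 1582)/14 + 19765 = (1/14)*(-1580) + 19765 = -790/7 + 19765 = 137565/7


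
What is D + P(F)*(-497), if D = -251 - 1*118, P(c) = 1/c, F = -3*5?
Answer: -5038/15 ≈ -335.87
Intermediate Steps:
F = -15
D = -369 (D = -251 - 118 = -369)
D + P(F)*(-497) = -369 - 497/(-15) = -369 - 1/15*(-497) = -369 + 497/15 = -5038/15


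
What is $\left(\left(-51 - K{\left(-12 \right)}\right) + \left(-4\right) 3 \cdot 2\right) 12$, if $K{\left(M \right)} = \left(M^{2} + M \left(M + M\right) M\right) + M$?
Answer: $38988$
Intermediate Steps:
$K{\left(M \right)} = M + M^{2} + 2 M^{3}$ ($K{\left(M \right)} = \left(M^{2} + M 2 M M\right) + M = \left(M^{2} + 2 M^{2} M\right) + M = \left(M^{2} + 2 M^{3}\right) + M = M + M^{2} + 2 M^{3}$)
$\left(\left(-51 - K{\left(-12 \right)}\right) + \left(-4\right) 3 \cdot 2\right) 12 = \left(\left(-51 - - 12 \left(1 - 12 + 2 \left(-12\right)^{2}\right)\right) + \left(-4\right) 3 \cdot 2\right) 12 = \left(\left(-51 - - 12 \left(1 - 12 + 2 \cdot 144\right)\right) - 24\right) 12 = \left(\left(-51 - - 12 \left(1 - 12 + 288\right)\right) - 24\right) 12 = \left(\left(-51 - \left(-12\right) 277\right) - 24\right) 12 = \left(\left(-51 - -3324\right) - 24\right) 12 = \left(\left(-51 + 3324\right) - 24\right) 12 = \left(3273 - 24\right) 12 = 3249 \cdot 12 = 38988$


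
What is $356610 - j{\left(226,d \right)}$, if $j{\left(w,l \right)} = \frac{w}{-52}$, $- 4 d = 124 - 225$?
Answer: $\frac{9271973}{26} \approx 3.5661 \cdot 10^{5}$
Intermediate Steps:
$d = \frac{101}{4}$ ($d = - \frac{124 - 225}{4} = \left(- \frac{1}{4}\right) \left(-101\right) = \frac{101}{4} \approx 25.25$)
$j{\left(w,l \right)} = - \frac{w}{52}$ ($j{\left(w,l \right)} = w \left(- \frac{1}{52}\right) = - \frac{w}{52}$)
$356610 - j{\left(226,d \right)} = 356610 - \left(- \frac{1}{52}\right) 226 = 356610 - - \frac{113}{26} = 356610 + \frac{113}{26} = \frac{9271973}{26}$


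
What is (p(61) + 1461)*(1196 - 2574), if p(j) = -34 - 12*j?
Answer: -957710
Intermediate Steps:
(p(61) + 1461)*(1196 - 2574) = ((-34 - 12*61) + 1461)*(1196 - 2574) = ((-34 - 732) + 1461)*(-1378) = (-766 + 1461)*(-1378) = 695*(-1378) = -957710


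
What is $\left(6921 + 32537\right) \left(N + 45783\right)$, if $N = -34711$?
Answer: $436878976$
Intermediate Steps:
$\left(6921 + 32537\right) \left(N + 45783\right) = \left(6921 + 32537\right) \left(-34711 + 45783\right) = 39458 \cdot 11072 = 436878976$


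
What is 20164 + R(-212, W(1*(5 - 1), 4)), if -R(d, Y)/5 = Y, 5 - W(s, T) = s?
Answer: 20159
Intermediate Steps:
W(s, T) = 5 - s
R(d, Y) = -5*Y
20164 + R(-212, W(1*(5 - 1), 4)) = 20164 - 5*(5 - (5 - 1)) = 20164 - 5*(5 - 4) = 20164 - 5*1 = 20164 - 5 = 20159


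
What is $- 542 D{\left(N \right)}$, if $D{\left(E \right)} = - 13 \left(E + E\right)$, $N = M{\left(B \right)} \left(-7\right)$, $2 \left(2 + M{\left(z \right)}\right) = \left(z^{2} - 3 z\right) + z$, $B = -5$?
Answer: $-1528982$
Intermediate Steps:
$M{\left(z \right)} = -2 + \frac{z^{2}}{2} - z$ ($M{\left(z \right)} = -2 + \frac{\left(z^{2} - 3 z\right) + z}{2} = -2 + \frac{z^{2} - 2 z}{2} = -2 + \left(\frac{z^{2}}{2} - z\right) = -2 + \frac{z^{2}}{2} - z$)
$N = - \frac{217}{2}$ ($N = \left(-2 + \frac{\left(-5\right)^{2}}{2} - -5\right) \left(-7\right) = \left(-2 + \frac{1}{2} \cdot 25 + 5\right) \left(-7\right) = \left(-2 + \frac{25}{2} + 5\right) \left(-7\right) = \frac{31}{2} \left(-7\right) = - \frac{217}{2} \approx -108.5$)
$D{\left(E \right)} = - 26 E$ ($D{\left(E \right)} = - 13 \cdot 2 E = - 26 E$)
$- 542 D{\left(N \right)} = - 542 \left(\left(-26\right) \left(- \frac{217}{2}\right)\right) = \left(-542\right) 2821 = -1528982$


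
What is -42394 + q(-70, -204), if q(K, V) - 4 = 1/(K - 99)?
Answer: -7163911/169 ≈ -42390.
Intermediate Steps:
q(K, V) = 4 + 1/(-99 + K) (q(K, V) = 4 + 1/(K - 99) = 4 + 1/(-99 + K))
-42394 + q(-70, -204) = -42394 + (-395 + 4*(-70))/(-99 - 70) = -42394 + (-395 - 280)/(-169) = -42394 - 1/169*(-675) = -42394 + 675/169 = -7163911/169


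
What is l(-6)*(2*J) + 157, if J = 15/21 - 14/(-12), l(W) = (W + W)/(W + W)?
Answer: 3376/21 ≈ 160.76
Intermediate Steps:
l(W) = 1 (l(W) = (2*W)/((2*W)) = (2*W)*(1/(2*W)) = 1)
J = 79/42 (J = 15*(1/21) - 14*(-1/12) = 5/7 + 7/6 = 79/42 ≈ 1.8810)
l(-6)*(2*J) + 157 = 1*(2*(79/42)) + 157 = 1*(79/21) + 157 = 79/21 + 157 = 3376/21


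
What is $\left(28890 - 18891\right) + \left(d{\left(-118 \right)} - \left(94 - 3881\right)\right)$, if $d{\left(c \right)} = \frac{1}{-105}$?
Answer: $\frac{1447529}{105} \approx 13786.0$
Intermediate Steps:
$d{\left(c \right)} = - \frac{1}{105}$
$\left(28890 - 18891\right) + \left(d{\left(-118 \right)} - \left(94 - 3881\right)\right) = \left(28890 - 18891\right) - - \frac{397634}{105} = 9999 - - \frac{397634}{105} = 9999 + \left(- \frac{1}{105} + 3787\right) = 9999 + \frac{397634}{105} = \frac{1447529}{105}$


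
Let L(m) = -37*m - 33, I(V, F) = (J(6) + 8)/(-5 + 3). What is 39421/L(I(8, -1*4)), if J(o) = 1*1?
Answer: 78842/267 ≈ 295.29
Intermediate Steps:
J(o) = 1
I(V, F) = -9/2 (I(V, F) = (1 + 8)/(-5 + 3) = 9/(-2) = 9*(-½) = -9/2)
L(m) = -33 - 37*m
39421/L(I(8, -1*4)) = 39421/(-33 - 37*(-9/2)) = 39421/(-33 + 333/2) = 39421/(267/2) = 39421*(2/267) = 78842/267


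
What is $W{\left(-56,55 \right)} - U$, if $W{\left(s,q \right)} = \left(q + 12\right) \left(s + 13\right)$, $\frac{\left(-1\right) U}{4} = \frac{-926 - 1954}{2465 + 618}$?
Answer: $- \frac{8893643}{3083} \approx -2884.7$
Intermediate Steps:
$U = \frac{11520}{3083}$ ($U = - 4 \frac{-926 - 1954}{2465 + 618} = - 4 \left(- \frac{2880}{3083}\right) = - 4 \left(\left(-2880\right) \frac{1}{3083}\right) = \left(-4\right) \left(- \frac{2880}{3083}\right) = \frac{11520}{3083} \approx 3.7366$)
$W{\left(s,q \right)} = \left(12 + q\right) \left(13 + s\right)$
$W{\left(-56,55 \right)} - U = \left(156 + 12 \left(-56\right) + 13 \cdot 55 + 55 \left(-56\right)\right) - \frac{11520}{3083} = \left(156 - 672 + 715 - 3080\right) - \frac{11520}{3083} = -2881 - \frac{11520}{3083} = - \frac{8893643}{3083}$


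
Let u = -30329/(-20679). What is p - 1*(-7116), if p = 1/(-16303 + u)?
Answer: 2398799366649/337099408 ≈ 7116.0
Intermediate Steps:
u = 30329/20679 (u = -30329*(-1/20679) = 30329/20679 ≈ 1.4667)
p = -20679/337099408 (p = 1/(-16303 + 30329/20679) = 1/(-337099408/20679) = -20679/337099408 ≈ -6.1344e-5)
p - 1*(-7116) = -20679/337099408 - 1*(-7116) = -20679/337099408 + 7116 = 2398799366649/337099408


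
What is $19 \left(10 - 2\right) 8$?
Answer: $1216$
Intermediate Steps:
$19 \left(10 - 2\right) 8 = 19 \cdot 8 \cdot 8 = 152 \cdot 8 = 1216$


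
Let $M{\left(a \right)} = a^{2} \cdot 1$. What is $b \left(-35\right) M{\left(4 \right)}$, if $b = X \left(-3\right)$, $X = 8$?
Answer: $13440$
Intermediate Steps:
$M{\left(a \right)} = a^{2}$
$b = -24$ ($b = 8 \left(-3\right) = -24$)
$b \left(-35\right) M{\left(4 \right)} = \left(-24\right) \left(-35\right) 4^{2} = 840 \cdot 16 = 13440$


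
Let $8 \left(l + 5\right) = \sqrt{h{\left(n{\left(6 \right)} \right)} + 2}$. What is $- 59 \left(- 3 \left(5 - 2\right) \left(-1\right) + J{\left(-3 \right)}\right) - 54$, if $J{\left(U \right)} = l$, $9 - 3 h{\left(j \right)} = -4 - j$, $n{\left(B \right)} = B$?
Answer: $-290 - \frac{295 \sqrt{3}}{24} \approx -311.29$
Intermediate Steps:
$h{\left(j \right)} = \frac{13}{3} + \frac{j}{3}$ ($h{\left(j \right)} = 3 - \frac{-4 - j}{3} = 3 + \left(\frac{4}{3} + \frac{j}{3}\right) = \frac{13}{3} + \frac{j}{3}$)
$l = -5 + \frac{5 \sqrt{3}}{24}$ ($l = -5 + \frac{\sqrt{\left(\frac{13}{3} + \frac{1}{3} \cdot 6\right) + 2}}{8} = -5 + \frac{\sqrt{\left(\frac{13}{3} + 2\right) + 2}}{8} = -5 + \frac{\sqrt{\frac{19}{3} + 2}}{8} = -5 + \frac{\sqrt{\frac{25}{3}}}{8} = -5 + \frac{\frac{5}{3} \sqrt{3}}{8} = -5 + \frac{5 \sqrt{3}}{24} \approx -4.6392$)
$J{\left(U \right)} = -5 + \frac{5 \sqrt{3}}{24}$
$- 59 \left(- 3 \left(5 - 2\right) \left(-1\right) + J{\left(-3 \right)}\right) - 54 = - 59 \left(- 3 \left(5 - 2\right) \left(-1\right) - \left(5 - \frac{5 \sqrt{3}}{24}\right)\right) - 54 = - 59 \left(\left(-3\right) 3 \left(-1\right) - \left(5 - \frac{5 \sqrt{3}}{24}\right)\right) - 54 = - 59 \left(\left(-9\right) \left(-1\right) - \left(5 - \frac{5 \sqrt{3}}{24}\right)\right) - 54 = - 59 \left(9 - \left(5 - \frac{5 \sqrt{3}}{24}\right)\right) - 54 = - 59 \left(4 + \frac{5 \sqrt{3}}{24}\right) - 54 = \left(-236 - \frac{295 \sqrt{3}}{24}\right) - 54 = -290 - \frac{295 \sqrt{3}}{24}$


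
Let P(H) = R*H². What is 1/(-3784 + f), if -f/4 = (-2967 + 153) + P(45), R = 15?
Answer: -1/114028 ≈ -8.7698e-6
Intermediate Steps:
P(H) = 15*H²
f = -110244 (f = -4*((-2967 + 153) + 15*45²) = -4*(-2814 + 15*2025) = -4*(-2814 + 30375) = -4*27561 = -110244)
1/(-3784 + f) = 1/(-3784 - 110244) = 1/(-114028) = -1/114028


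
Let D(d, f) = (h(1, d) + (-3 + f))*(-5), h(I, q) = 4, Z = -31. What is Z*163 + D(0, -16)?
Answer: -4978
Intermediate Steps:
D(d, f) = -5 - 5*f (D(d, f) = (4 + (-3 + f))*(-5) = (1 + f)*(-5) = -5 - 5*f)
Z*163 + D(0, -16) = -31*163 + (-5 - 5*(-16)) = -5053 + (-5 + 80) = -5053 + 75 = -4978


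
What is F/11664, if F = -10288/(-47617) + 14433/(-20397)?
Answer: -159137275/3776196473712 ≈ -4.2142e-5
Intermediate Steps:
F = -159137275/323747983 (F = -10288*(-1/47617) + 14433*(-1/20397) = 10288/47617 - 4811/6799 = -159137275/323747983 ≈ -0.49155)
F/11664 = -159137275/323747983/11664 = -159137275/323747983*1/11664 = -159137275/3776196473712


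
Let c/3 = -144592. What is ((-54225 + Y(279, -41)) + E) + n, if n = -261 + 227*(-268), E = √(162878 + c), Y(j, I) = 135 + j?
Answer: -114908 + I*√270898 ≈ -1.1491e+5 + 520.48*I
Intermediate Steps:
c = -433776 (c = 3*(-144592) = -433776)
E = I*√270898 (E = √(162878 - 433776) = √(-270898) = I*√270898 ≈ 520.48*I)
n = -61097 (n = -261 - 60836 = -61097)
((-54225 + Y(279, -41)) + E) + n = ((-54225 + (135 + 279)) + I*√270898) - 61097 = ((-54225 + 414) + I*√270898) - 61097 = (-53811 + I*√270898) - 61097 = -114908 + I*√270898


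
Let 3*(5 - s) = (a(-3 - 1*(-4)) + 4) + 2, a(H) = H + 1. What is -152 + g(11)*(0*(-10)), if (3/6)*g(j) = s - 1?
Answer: -152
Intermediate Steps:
a(H) = 1 + H
s = 7/3 (s = 5 - (((1 + (-3 - 1*(-4))) + 4) + 2)/3 = 5 - (((1 + (-3 + 4)) + 4) + 2)/3 = 5 - (((1 + 1) + 4) + 2)/3 = 5 - ((2 + 4) + 2)/3 = 5 - (6 + 2)/3 = 5 - 1/3*8 = 5 - 8/3 = 7/3 ≈ 2.3333)
g(j) = 8/3 (g(j) = 2*(7/3 - 1) = 2*(4/3) = 8/3)
-152 + g(11)*(0*(-10)) = -152 + 8*(0*(-10))/3 = -152 + (8/3)*0 = -152 + 0 = -152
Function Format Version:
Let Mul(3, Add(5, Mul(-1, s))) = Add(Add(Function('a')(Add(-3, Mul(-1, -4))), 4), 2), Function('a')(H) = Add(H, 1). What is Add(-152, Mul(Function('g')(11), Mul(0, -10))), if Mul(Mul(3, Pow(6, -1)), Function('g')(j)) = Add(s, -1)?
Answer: -152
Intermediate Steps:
Function('a')(H) = Add(1, H)
s = Rational(7, 3) (s = Add(5, Mul(Rational(-1, 3), Add(Add(Add(1, Add(-3, Mul(-1, -4))), 4), 2))) = Add(5, Mul(Rational(-1, 3), Add(Add(Add(1, Add(-3, 4)), 4), 2))) = Add(5, Mul(Rational(-1, 3), Add(Add(Add(1, 1), 4), 2))) = Add(5, Mul(Rational(-1, 3), Add(Add(2, 4), 2))) = Add(5, Mul(Rational(-1, 3), Add(6, 2))) = Add(5, Mul(Rational(-1, 3), 8)) = Add(5, Rational(-8, 3)) = Rational(7, 3) ≈ 2.3333)
Function('g')(j) = Rational(8, 3) (Function('g')(j) = Mul(2, Add(Rational(7, 3), -1)) = Mul(2, Rational(4, 3)) = Rational(8, 3))
Add(-152, Mul(Function('g')(11), Mul(0, -10))) = Add(-152, Mul(Rational(8, 3), Mul(0, -10))) = Add(-152, Mul(Rational(8, 3), 0)) = Add(-152, 0) = -152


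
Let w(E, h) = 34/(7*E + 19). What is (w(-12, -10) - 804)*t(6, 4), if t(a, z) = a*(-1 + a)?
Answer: -313764/13 ≈ -24136.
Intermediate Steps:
w(E, h) = 34/(19 + 7*E)
(w(-12, -10) - 804)*t(6, 4) = (34/(19 + 7*(-12)) - 804)*(6*(-1 + 6)) = (34/(19 - 84) - 804)*(6*5) = (34/(-65) - 804)*30 = (34*(-1/65) - 804)*30 = (-34/65 - 804)*30 = -52294/65*30 = -313764/13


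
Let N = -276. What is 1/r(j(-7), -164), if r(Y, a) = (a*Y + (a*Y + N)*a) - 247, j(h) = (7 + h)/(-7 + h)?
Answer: 1/45017 ≈ 2.2214e-5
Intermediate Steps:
j(h) = (7 + h)/(-7 + h)
r(Y, a) = -247 + Y*a + a*(-276 + Y*a) (r(Y, a) = (a*Y + (a*Y - 276)*a) - 247 = (Y*a + (Y*a - 276)*a) - 247 = (Y*a + (-276 + Y*a)*a) - 247 = (Y*a + a*(-276 + Y*a)) - 247 = -247 + Y*a + a*(-276 + Y*a))
1/r(j(-7), -164) = 1/(-247 - 276*(-164) + ((7 - 7)/(-7 - 7))*(-164) + ((7 - 7)/(-7 - 7))*(-164)**2) = 1/(-247 + 45264 + (0/(-14))*(-164) + (0/(-14))*26896) = 1/(-247 + 45264 - 1/14*0*(-164) - 1/14*0*26896) = 1/(-247 + 45264 + 0*(-164) + 0*26896) = 1/(-247 + 45264 + 0 + 0) = 1/45017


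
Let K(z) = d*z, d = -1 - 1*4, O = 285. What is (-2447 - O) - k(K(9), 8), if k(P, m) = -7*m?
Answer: -2676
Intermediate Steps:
d = -5 (d = -1 - 4 = -5)
K(z) = -5*z
(-2447 - O) - k(K(9), 8) = (-2447 - 1*285) - (-7)*8 = (-2447 - 285) - 1*(-56) = -2732 + 56 = -2676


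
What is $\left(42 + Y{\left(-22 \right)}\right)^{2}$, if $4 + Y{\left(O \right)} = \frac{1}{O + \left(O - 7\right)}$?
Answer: $\frac{3751969}{2601} \approx 1442.5$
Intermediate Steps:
$Y{\left(O \right)} = -4 + \frac{1}{-7 + 2 O}$ ($Y{\left(O \right)} = -4 + \frac{1}{O + \left(O - 7\right)} = -4 + \frac{1}{O + \left(-7 + O\right)} = -4 + \frac{1}{-7 + 2 O}$)
$\left(42 + Y{\left(-22 \right)}\right)^{2} = \left(42 + \frac{29 - -176}{-7 + 2 \left(-22\right)}\right)^{2} = \left(42 + \frac{29 + 176}{-7 - 44}\right)^{2} = \left(42 + \frac{1}{-51} \cdot 205\right)^{2} = \left(42 - \frac{205}{51}\right)^{2} = \left(\frac{1937}{51}\right)^{2} = \frac{3751969}{2601}$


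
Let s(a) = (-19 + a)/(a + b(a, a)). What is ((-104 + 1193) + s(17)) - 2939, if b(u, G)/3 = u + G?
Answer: -220152/119 ≈ -1850.0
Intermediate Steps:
b(u, G) = 3*G + 3*u (b(u, G) = 3*(u + G) = 3*(G + u) = 3*G + 3*u)
s(a) = (-19 + a)/(7*a) (s(a) = (-19 + a)/(a + (3*a + 3*a)) = (-19 + a)/(a + 6*a) = (-19 + a)/((7*a)) = (-19 + a)*(1/(7*a)) = (-19 + a)/(7*a))
((-104 + 1193) + s(17)) - 2939 = ((-104 + 1193) + (⅐)*(-19 + 17)/17) - 2939 = (1089 + (⅐)*(1/17)*(-2)) - 2939 = (1089 - 2/119) - 2939 = 129589/119 - 2939 = -220152/119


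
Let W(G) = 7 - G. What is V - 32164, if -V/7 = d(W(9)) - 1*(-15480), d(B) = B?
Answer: -140510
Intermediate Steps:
V = -108346 (V = -7*((7 - 1*9) - 1*(-15480)) = -7*((7 - 9) + 15480) = -7*(-2 + 15480) = -7*15478 = -108346)
V - 32164 = -108346 - 32164 = -140510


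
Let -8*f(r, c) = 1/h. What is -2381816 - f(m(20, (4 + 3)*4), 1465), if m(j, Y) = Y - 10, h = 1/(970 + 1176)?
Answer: -9526191/4 ≈ -2.3815e+6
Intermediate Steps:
h = 1/2146 ≈ 0.00046598
m(j, Y) = -10 + Y
f(r, c) = -1073/4 (f(r, c) = -1/(8*1/2146) = -⅛*2146 = -1073/4)
-2381816 - f(m(20, (4 + 3)*4), 1465) = -2381816 - 1*(-1073/4) = -2381816 + 1073/4 = -9526191/4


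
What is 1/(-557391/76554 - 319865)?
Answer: -25518/8162500867 ≈ -3.1262e-6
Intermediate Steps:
1/(-557391/76554 - 319865) = 1/(-557391*1/76554 - 319865) = 1/(-185797/25518 - 319865) = 1/(-8162500867/25518) = -25518/8162500867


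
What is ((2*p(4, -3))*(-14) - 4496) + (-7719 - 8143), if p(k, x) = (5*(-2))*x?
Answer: -21198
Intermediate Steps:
p(k, x) = -10*x
((2*p(4, -3))*(-14) - 4496) + (-7719 - 8143) = ((2*(-10*(-3)))*(-14) - 4496) + (-7719 - 8143) = ((2*30)*(-14) - 4496) - 15862 = (60*(-14) - 4496) - 15862 = (-840 - 4496) - 15862 = -5336 - 15862 = -21198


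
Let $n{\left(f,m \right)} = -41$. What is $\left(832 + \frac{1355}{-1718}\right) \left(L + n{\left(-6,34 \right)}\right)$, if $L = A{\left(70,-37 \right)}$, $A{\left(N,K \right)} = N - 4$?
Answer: $\frac{35700525}{1718} \approx 20780.0$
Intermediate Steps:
$A{\left(N,K \right)} = -4 + N$
$L = 66$ ($L = -4 + 70 = 66$)
$\left(832 + \frac{1355}{-1718}\right) \left(L + n{\left(-6,34 \right)}\right) = \left(832 + \frac{1355}{-1718}\right) \left(66 - 41\right) = \left(832 + 1355 \left(- \frac{1}{1718}\right)\right) 25 = \left(832 - \frac{1355}{1718}\right) 25 = \frac{1428021}{1718} \cdot 25 = \frac{35700525}{1718}$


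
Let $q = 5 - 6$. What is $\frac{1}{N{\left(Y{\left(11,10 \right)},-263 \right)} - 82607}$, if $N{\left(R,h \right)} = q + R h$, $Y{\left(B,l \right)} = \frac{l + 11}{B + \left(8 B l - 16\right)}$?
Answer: $- \frac{125}{10326789} \approx -1.2104 \cdot 10^{-5}$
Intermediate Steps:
$Y{\left(B,l \right)} = \frac{11 + l}{-16 + B + 8 B l}$ ($Y{\left(B,l \right)} = \frac{11 + l}{B + \left(8 B l - 16\right)} = \frac{11 + l}{B + \left(-16 + 8 B l\right)} = \frac{11 + l}{-16 + B + 8 B l}$)
$q = -1$ ($q = 5 - 6 = -1$)
$N{\left(R,h \right)} = -1 + R h$
$\frac{1}{N{\left(Y{\left(11,10 \right)},-263 \right)} - 82607} = \frac{1}{\left(-1 + \frac{11 + 10}{-16 + 11 + 8 \cdot 11 \cdot 10} \left(-263\right)\right) - 82607} = \frac{1}{\left(-1 + \frac{1}{-16 + 11 + 880} \cdot 21 \left(-263\right)\right) - 82607} = \frac{1}{\left(-1 + \frac{1}{875} \cdot 21 \left(-263\right)\right) - 82607} = \frac{1}{\left(-1 + \frac{3}{125} \left(-263\right)\right) - 82607} = \frac{1}{\left(-1 - \frac{789}{125}\right) - 82607} = \frac{1}{- \frac{914}{125} - 82607} = \frac{1}{- \frac{10326789}{125}} = - \frac{125}{10326789}$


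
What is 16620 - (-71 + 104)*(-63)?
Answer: 18699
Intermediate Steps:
16620 - (-71 + 104)*(-63) = 16620 - 33*(-63) = 16620 - 1*(-2079) = 16620 + 2079 = 18699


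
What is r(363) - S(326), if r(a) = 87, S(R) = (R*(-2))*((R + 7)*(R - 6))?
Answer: 69477207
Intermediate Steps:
S(R) = -2*R*(-6 + R)*(7 + R) (S(R) = (-2*R)*((7 + R)*(-6 + R)) = (-2*R)*((-6 + R)*(7 + R)) = -2*R*(-6 + R)*(7 + R))
r(363) - S(326) = 87 - 2*326*(42 - 1*326 - 1*326**2) = 87 - 2*326*(42 - 326 - 1*106276) = 87 - 2*326*(42 - 326 - 106276) = 87 - 2*326*(-106560) = 87 - 1*(-69477120) = 87 + 69477120 = 69477207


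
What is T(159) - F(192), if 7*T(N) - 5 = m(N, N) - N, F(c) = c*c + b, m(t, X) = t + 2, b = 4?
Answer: -36867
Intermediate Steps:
m(t, X) = 2 + t
F(c) = 4 + c² (F(c) = c*c + 4 = c² + 4 = 4 + c²)
T(N) = 1 (T(N) = 5/7 + ((2 + N) - N)/7 = 5/7 + (⅐)*2 = 5/7 + 2/7 = 1)
T(159) - F(192) = 1 - (4 + 192²) = 1 - (4 + 36864) = 1 - 1*36868 = 1 - 36868 = -36867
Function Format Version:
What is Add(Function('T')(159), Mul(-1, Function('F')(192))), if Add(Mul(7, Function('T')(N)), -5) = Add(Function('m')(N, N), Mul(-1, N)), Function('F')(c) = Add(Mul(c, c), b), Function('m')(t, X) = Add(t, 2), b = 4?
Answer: -36867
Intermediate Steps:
Function('m')(t, X) = Add(2, t)
Function('F')(c) = Add(4, Pow(c, 2)) (Function('F')(c) = Add(Mul(c, c), 4) = Add(Pow(c, 2), 4) = Add(4, Pow(c, 2)))
Function('T')(N) = 1 (Function('T')(N) = Add(Rational(5, 7), Mul(Rational(1, 7), Add(Add(2, N), Mul(-1, N)))) = Add(Rational(5, 7), Mul(Rational(1, 7), 2)) = Add(Rational(5, 7), Rational(2, 7)) = 1)
Add(Function('T')(159), Mul(-1, Function('F')(192))) = Add(1, Mul(-1, Add(4, Pow(192, 2)))) = Add(1, Mul(-1, Add(4, 36864))) = Add(1, Mul(-1, 36868)) = Add(1, -36868) = -36867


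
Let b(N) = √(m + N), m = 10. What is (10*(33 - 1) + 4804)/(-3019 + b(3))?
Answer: -1289113/759529 - 427*√13/759529 ≈ -1.6993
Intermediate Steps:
b(N) = √(10 + N)
(10*(33 - 1) + 4804)/(-3019 + b(3)) = (10*(33 - 1) + 4804)/(-3019 + √(10 + 3)) = (10*32 + 4804)/(-3019 + √13) = (320 + 4804)/(-3019 + √13) = 5124/(-3019 + √13)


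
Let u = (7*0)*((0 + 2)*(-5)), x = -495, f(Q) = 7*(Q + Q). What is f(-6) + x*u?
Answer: -84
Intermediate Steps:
f(Q) = 14*Q (f(Q) = 7*(2*Q) = 14*Q)
u = 0 (u = 0*(2*(-5)) = 0*(-10) = 0)
f(-6) + x*u = 14*(-6) - 495*0 = -84 + 0 = -84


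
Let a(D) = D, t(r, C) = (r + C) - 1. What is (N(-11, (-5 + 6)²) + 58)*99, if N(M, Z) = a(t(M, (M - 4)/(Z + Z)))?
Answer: 7623/2 ≈ 3811.5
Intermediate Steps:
t(r, C) = -1 + C + r (t(r, C) = (C + r) - 1 = -1 + C + r)
N(M, Z) = -1 + M + (-4 + M)/(2*Z) (N(M, Z) = -1 + (M - 4)/(Z + Z) + M = -1 + (-4 + M)/((2*Z)) + M = -1 + (-4 + M)*(1/(2*Z)) + M = -1 + (-4 + M)/(2*Z) + M = -1 + M + (-4 + M)/(2*Z))
(N(-11, (-5 + 6)²) + 58)*99 = ((-2 + (½)*(-11) + (-5 + 6)²*(-1 - 11))/((-5 + 6)²) + 58)*99 = ((-2 - 11/2 + 1²*(-12))/(1²) + 58)*99 = ((-2 - 11/2 + 1*(-12))/1 + 58)*99 = (1*(-2 - 11/2 - 12) + 58)*99 = (1*(-39/2) + 58)*99 = (-39/2 + 58)*99 = (77/2)*99 = 7623/2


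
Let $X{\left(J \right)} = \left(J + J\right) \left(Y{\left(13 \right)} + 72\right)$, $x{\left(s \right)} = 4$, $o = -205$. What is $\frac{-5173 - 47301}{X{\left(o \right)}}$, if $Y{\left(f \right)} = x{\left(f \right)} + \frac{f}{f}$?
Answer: $\frac{26237}{15785} \approx 1.6621$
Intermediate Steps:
$Y{\left(f \right)} = 5$ ($Y{\left(f \right)} = 4 + \frac{f}{f} = 4 + 1 = 5$)
$X{\left(J \right)} = 154 J$ ($X{\left(J \right)} = \left(J + J\right) \left(5 + 72\right) = 2 J 77 = 154 J$)
$\frac{-5173 - 47301}{X{\left(o \right)}} = \frac{-5173 - 47301}{154 \left(-205\right)} = - \frac{52474}{-31570} = \left(-52474\right) \left(- \frac{1}{31570}\right) = \frac{26237}{15785}$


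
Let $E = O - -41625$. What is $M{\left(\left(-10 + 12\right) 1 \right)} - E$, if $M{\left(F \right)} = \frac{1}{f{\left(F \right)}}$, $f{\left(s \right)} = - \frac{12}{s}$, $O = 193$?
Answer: $- \frac{250909}{6} \approx -41818.0$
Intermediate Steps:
$M{\left(F \right)} = - \frac{F}{12}$ ($M{\left(F \right)} = \frac{1}{\left(-12\right) \frac{1}{F}} = - \frac{F}{12}$)
$E = 41818$ ($E = 193 - -41625 = 193 + 41625 = 41818$)
$M{\left(\left(-10 + 12\right) 1 \right)} - E = - \frac{\left(-10 + 12\right) 1}{12} - 41818 = - \frac{2 \cdot 1}{12} - 41818 = \left(- \frac{1}{12}\right) 2 - 41818 = - \frac{1}{6} - 41818 = - \frac{250909}{6}$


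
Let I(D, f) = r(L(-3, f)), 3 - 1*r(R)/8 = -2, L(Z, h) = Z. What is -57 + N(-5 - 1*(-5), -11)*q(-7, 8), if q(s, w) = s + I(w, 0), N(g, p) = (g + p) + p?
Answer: -783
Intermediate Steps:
r(R) = 40 (r(R) = 24 - 8*(-2) = 24 + 16 = 40)
I(D, f) = 40
N(g, p) = g + 2*p
q(s, w) = 40 + s (q(s, w) = s + 40 = 40 + s)
-57 + N(-5 - 1*(-5), -11)*q(-7, 8) = -57 + ((-5 - 1*(-5)) + 2*(-11))*(40 - 7) = -57 + ((-5 + 5) - 22)*33 = -57 + (0 - 22)*33 = -57 - 22*33 = -57 - 726 = -783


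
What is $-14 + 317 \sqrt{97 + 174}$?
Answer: $-14 + 317 \sqrt{271} \approx 5204.5$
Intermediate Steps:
$-14 + 317 \sqrt{97 + 174} = -14 + 317 \sqrt{271}$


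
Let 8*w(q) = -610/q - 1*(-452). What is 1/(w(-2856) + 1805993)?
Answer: 11424/20632309793 ≈ 5.5369e-7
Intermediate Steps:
w(q) = 113/2 - 305/(4*q) (w(q) = (-610/q - 1*(-452))/8 = (-610/q + 452)/8 = (452 - 610/q)/8 = 113/2 - 305/(4*q))
1/(w(-2856) + 1805993) = 1/((¼)*(-305 + 226*(-2856))/(-2856) + 1805993) = 1/((¼)*(-1/2856)*(-305 - 645456) + 1805993) = 1/((¼)*(-1/2856)*(-645761) + 1805993) = 1/(645761/11424 + 1805993) = 1/(20632309793/11424) = 11424/20632309793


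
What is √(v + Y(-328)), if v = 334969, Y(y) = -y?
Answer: √335297 ≈ 579.05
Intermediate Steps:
√(v + Y(-328)) = √(334969 - 1*(-328)) = √(334969 + 328) = √335297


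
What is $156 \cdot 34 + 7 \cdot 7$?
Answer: $5353$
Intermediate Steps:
$156 \cdot 34 + 7 \cdot 7 = 5304 + 49 = 5353$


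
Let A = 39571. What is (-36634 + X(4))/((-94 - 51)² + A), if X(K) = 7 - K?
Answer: -36631/60596 ≈ -0.60451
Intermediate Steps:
(-36634 + X(4))/((-94 - 51)² + A) = (-36634 + (7 - 1*4))/((-94 - 51)² + 39571) = (-36634 + (7 - 4))/((-145)² + 39571) = (-36634 + 3)/(21025 + 39571) = -36631/60596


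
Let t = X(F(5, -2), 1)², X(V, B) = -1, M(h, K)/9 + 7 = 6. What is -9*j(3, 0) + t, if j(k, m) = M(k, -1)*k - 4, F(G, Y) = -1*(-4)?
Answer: 280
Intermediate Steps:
M(h, K) = -9 (M(h, K) = -63 + 9*6 = -63 + 54 = -9)
F(G, Y) = 4
j(k, m) = -4 - 9*k (j(k, m) = -9*k - 4 = -4 - 9*k)
t = 1 (t = (-1)² = 1)
-9*j(3, 0) + t = -9*(-4 - 9*3) + 1 = -9*(-4 - 27) + 1 = -9*(-31) + 1 = 279 + 1 = 280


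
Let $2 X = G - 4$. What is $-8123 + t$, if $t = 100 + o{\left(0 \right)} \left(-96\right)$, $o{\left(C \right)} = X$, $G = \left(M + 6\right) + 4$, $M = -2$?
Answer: $-8215$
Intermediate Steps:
$G = 8$ ($G = \left(-2 + 6\right) + 4 = 4 + 4 = 8$)
$X = 2$ ($X = \frac{8 - 4}{2} = \frac{1}{2} \cdot 4 = 2$)
$o{\left(C \right)} = 2$
$t = -92$ ($t = 100 + 2 \left(-96\right) = 100 - 192 = -92$)
$-8123 + t = -8123 - 92 = -8215$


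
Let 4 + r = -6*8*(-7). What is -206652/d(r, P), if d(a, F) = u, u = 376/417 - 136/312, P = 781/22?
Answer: -1120260492/2525 ≈ -4.4367e+5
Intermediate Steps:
r = 332 (r = -4 - 6*8*(-7) = -4 - 48*(-7) = -4 + 336 = 332)
P = 71/2 (P = 781*(1/22) = 71/2 ≈ 35.500)
u = 2525/5421 (u = 376*(1/417) - 136*1/312 = 376/417 - 17/39 = 2525/5421 ≈ 0.46578)
d(a, F) = 2525/5421
-206652/d(r, P) = -206652/2525/5421 = -206652*5421/2525 = -1120260492/2525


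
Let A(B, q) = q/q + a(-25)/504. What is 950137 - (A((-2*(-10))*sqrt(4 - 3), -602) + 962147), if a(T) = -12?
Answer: -504461/42 ≈ -12011.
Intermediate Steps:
A(B, q) = 41/42 (A(B, q) = q/q - 12/504 = 1 - 12*1/504 = 1 - 1/42 = 41/42)
950137 - (A((-2*(-10))*sqrt(4 - 3), -602) + 962147) = 950137 - (41/42 + 962147) = 950137 - 1*40410215/42 = 950137 - 40410215/42 = -504461/42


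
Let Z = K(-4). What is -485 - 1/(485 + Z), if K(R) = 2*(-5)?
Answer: -230376/475 ≈ -485.00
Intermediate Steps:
K(R) = -10
Z = -10
-485 - 1/(485 + Z) = -485 - 1/(485 - 10) = -485 - 1/475 = -230376/475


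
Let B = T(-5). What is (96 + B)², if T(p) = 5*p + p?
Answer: 4356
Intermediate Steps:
T(p) = 6*p
B = -30 (B = 6*(-5) = -30)
(96 + B)² = (96 - 30)² = 66² = 4356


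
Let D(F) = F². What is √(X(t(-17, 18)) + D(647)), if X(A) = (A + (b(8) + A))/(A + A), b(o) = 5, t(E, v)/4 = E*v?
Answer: 5*√696834947/204 ≈ 647.00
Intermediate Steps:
t(E, v) = 4*E*v (t(E, v) = 4*(E*v) = 4*E*v)
X(A) = (5 + 2*A)/(2*A) (X(A) = (A + (5 + A))/(A + A) = (5 + 2*A)/((2*A)) = (5 + 2*A)*(1/(2*A)) = (5 + 2*A)/(2*A))
√(X(t(-17, 18)) + D(647)) = √((5/2 + 4*(-17)*18)/((4*(-17)*18)) + 647²) = √((5/2 - 1224)/(-1224) + 418609) = √(-1/1224*(-2443/2) + 418609) = √(2443/2448 + 418609) = √(1024757275/2448) = 5*√696834947/204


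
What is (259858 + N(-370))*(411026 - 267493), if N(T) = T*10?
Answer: 36767126214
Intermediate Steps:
N(T) = 10*T
(259858 + N(-370))*(411026 - 267493) = (259858 + 10*(-370))*(411026 - 267493) = (259858 - 3700)*143533 = 256158*143533 = 36767126214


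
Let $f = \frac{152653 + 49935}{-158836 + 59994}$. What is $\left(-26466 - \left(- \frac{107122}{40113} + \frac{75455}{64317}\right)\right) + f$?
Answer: $- \frac{1124860242987317347}{42501200420547} \approx -26467.0$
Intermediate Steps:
$f = - \frac{101294}{49421}$ ($f = \frac{202588}{-98842} = 202588 \left(- \frac{1}{98842}\right) = - \frac{101294}{49421} \approx -2.0496$)
$\left(-26466 - \left(- \frac{107122}{40113} + \frac{75455}{64317}\right)\right) + f = \left(-26466 - \left(- \frac{107122}{40113} + \frac{75455}{64317}\right)\right) - \frac{101294}{49421} = \left(-26466 - - \frac{1287679753}{859982607}\right) - \frac{101294}{49421} = \left(-26466 + \left(\frac{107122}{40113} - \frac{75455}{64317}\right)\right) - \frac{101294}{49421} = \left(-26466 + \frac{1287679753}{859982607}\right) - \frac{101294}{49421} = - \frac{22759011997109}{859982607} - \frac{101294}{49421} = - \frac{1124860242987317347}{42501200420547}$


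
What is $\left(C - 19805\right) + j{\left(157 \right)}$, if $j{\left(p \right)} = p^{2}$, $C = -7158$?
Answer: $-2314$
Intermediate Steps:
$\left(C - 19805\right) + j{\left(157 \right)} = \left(-7158 - 19805\right) + 157^{2} = -26963 + 24649 = -2314$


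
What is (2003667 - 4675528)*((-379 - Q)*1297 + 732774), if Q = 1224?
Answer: 3597171885937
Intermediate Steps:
(2003667 - 4675528)*((-379 - Q)*1297 + 732774) = (2003667 - 4675528)*((-379 - 1*1224)*1297 + 732774) = -2671861*((-379 - 1224)*1297 + 732774) = -2671861*(-1603*1297 + 732774) = -2671861*(-2079091 + 732774) = -2671861*(-1346317) = 3597171885937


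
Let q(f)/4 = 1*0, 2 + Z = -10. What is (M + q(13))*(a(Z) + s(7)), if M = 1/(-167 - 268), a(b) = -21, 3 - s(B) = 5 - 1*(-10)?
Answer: 11/145 ≈ 0.075862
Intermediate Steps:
s(B) = -12 (s(B) = 3 - (5 - 1*(-10)) = 3 - (5 + 10) = 3 - 1*15 = 3 - 15 = -12)
Z = -12 (Z = -2 - 10 = -12)
q(f) = 0 (q(f) = 4*(1*0) = 4*0 = 0)
M = -1/435 (M = 1/(-435) = -1/435 ≈ -0.0022989)
(M + q(13))*(a(Z) + s(7)) = (-1/435 + 0)*(-21 - 12) = -1/435*(-33) = 11/145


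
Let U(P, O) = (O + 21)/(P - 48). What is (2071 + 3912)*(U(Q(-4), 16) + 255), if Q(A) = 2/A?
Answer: 147546763/97 ≈ 1.5211e+6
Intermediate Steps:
U(P, O) = (21 + O)/(-48 + P)
(2071 + 3912)*(U(Q(-4), 16) + 255) = (2071 + 3912)*((21 + 16)/(-48 + 2/(-4)) + 255) = 5983*(37/(-48 + 2*(-¼)) + 255) = 5983*(37/(-48 - ½) + 255) = 5983*(37/(-97/2) + 255) = 5983*(-2/97*37 + 255) = 5983*(-74/97 + 255) = 5983*(24661/97) = 147546763/97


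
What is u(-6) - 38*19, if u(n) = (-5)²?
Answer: -697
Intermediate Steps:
u(n) = 25
u(-6) - 38*19 = 25 - 38*19 = 25 - 722 = -697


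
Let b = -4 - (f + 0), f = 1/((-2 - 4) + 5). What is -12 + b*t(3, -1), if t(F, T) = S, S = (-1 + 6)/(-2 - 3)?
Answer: -9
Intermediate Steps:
f = -1 (f = 1/(-6 + 5) = 1/(-1) = -1)
b = -3 (b = -4 - (-1 + 0) = -4 - 1*(-1) = -4 + 1 = -3)
S = -1 (S = 5/(-5) = 5*(-1/5) = -1)
t(F, T) = -1
-12 + b*t(3, -1) = -12 - 3*(-1) = -12 + 3 = -9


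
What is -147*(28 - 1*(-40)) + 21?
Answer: -9975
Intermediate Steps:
-147*(28 - 1*(-40)) + 21 = -147*(28 + 40) + 21 = -147*68 + 21 = -9996 + 21 = -9975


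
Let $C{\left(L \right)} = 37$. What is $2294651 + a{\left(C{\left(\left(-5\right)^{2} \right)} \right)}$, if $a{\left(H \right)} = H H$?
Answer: $2296020$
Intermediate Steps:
$a{\left(H \right)} = H^{2}$
$2294651 + a{\left(C{\left(\left(-5\right)^{2} \right)} \right)} = 2294651 + 37^{2} = 2294651 + 1369 = 2296020$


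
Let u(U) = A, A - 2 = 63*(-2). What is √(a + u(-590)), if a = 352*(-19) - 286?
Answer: 13*I*√42 ≈ 84.25*I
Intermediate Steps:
A = -124 (A = 2 + 63*(-2) = 2 - 126 = -124)
u(U) = -124
a = -6974 (a = -6688 - 286 = -6974)
√(a + u(-590)) = √(-6974 - 124) = √(-7098) = 13*I*√42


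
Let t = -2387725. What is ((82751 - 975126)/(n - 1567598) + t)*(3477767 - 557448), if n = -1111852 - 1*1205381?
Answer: -27088608059131064900/3884831 ≈ -6.9729e+12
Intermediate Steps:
n = -2317233 (n = -1111852 - 1205381 = -2317233)
((82751 - 975126)/(n - 1567598) + t)*(3477767 - 557448) = ((82751 - 975126)/(-2317233 - 1567598) - 2387725)*(3477767 - 557448) = (-892375/(-3884831) - 2387725)*2920319 = (-892375*(-1/3884831) - 2387725)*2920319 = (892375/3884831 - 2387725)*2920319 = -9275907207100/3884831*2920319 = -27088608059131064900/3884831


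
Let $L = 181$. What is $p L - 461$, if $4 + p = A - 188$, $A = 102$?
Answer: $-16751$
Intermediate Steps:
$p = -90$ ($p = -4 + \left(102 - 188\right) = -4 - 86 = -90$)
$p L - 461 = \left(-90\right) 181 - 461 = -16290 - 461 = -16751$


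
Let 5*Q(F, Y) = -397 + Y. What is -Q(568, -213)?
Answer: 122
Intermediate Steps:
Q(F, Y) = -397/5 + Y/5 (Q(F, Y) = (-397 + Y)/5 = -397/5 + Y/5)
-Q(568, -213) = -(-397/5 + (⅕)*(-213)) = -(-397/5 - 213/5) = -1*(-122) = 122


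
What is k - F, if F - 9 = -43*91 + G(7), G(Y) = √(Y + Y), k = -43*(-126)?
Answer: 9322 - √14 ≈ 9318.3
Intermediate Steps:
k = 5418
G(Y) = √2*√Y (G(Y) = √(2*Y) = √2*√Y)
F = -3904 + √14 (F = 9 + (-43*91 + √2*√7) = 9 + (-3913 + √14) = -3904 + √14 ≈ -3900.3)
k - F = 5418 - (-3904 + √14) = 5418 + (3904 - √14) = 9322 - √14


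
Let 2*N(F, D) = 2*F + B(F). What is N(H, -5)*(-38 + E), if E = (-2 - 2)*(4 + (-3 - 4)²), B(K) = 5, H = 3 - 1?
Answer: -1125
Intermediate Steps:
H = 2
N(F, D) = 5/2 + F (N(F, D) = (2*F + 5)/2 = (5 + 2*F)/2 = 5/2 + F)
E = -212 (E = -4*(4 + (-7)²) = -4*(4 + 49) = -4*53 = -212)
N(H, -5)*(-38 + E) = (5/2 + 2)*(-38 - 212) = (9/2)*(-250) = -1125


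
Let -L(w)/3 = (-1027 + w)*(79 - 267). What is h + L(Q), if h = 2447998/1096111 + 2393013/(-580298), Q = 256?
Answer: -276592869529170871/636071021078 ≈ -4.3485e+5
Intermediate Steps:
L(w) = -579228 + 564*w (L(w) = -3*(-1027 + w)*(79 - 267) = -3*(-1027 + w)*(-188) = -3*(193076 - 188*w) = -579228 + 564*w)
h = -1202439529039/636071021078 (h = 2447998*(1/1096111) + 2393013*(-1/580298) = 2447998/1096111 - 2393013/580298 = -1202439529039/636071021078 ≈ -1.8904)
h + L(Q) = -1202439529039/636071021078 + (-579228 + 564*256) = -1202439529039/636071021078 + (-579228 + 144384) = -1202439529039/636071021078 - 434844 = -276592869529170871/636071021078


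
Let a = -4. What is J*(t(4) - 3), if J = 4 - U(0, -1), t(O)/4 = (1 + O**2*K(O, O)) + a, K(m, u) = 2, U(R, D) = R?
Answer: 452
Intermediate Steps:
t(O) = -12 + 8*O**2 (t(O) = 4*((1 + O**2*2) - 4) = 4*((1 + 2*O**2) - 4) = 4*(-3 + 2*O**2) = -12 + 8*O**2)
J = 4 (J = 4 - 1*0 = 4 + 0 = 4)
J*(t(4) - 3) = 4*((-12 + 8*4**2) - 3) = 4*((-12 + 8*16) - 3) = 4*((-12 + 128) - 3) = 4*(116 - 3) = 4*113 = 452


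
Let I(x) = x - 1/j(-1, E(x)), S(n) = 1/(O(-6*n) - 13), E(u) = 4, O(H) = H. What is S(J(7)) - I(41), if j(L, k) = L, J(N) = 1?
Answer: -799/19 ≈ -42.053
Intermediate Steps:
S(n) = 1/(-13 - 6*n) (S(n) = 1/(-6*n - 13) = 1/(-13 - 6*n))
I(x) = 1 + x (I(x) = x - 1/(-1) = x - 1*(-1) = x + 1 = 1 + x)
S(J(7)) - I(41) = -1/(13 + 6*1) - (1 + 41) = -1/(13 + 6) - 1*42 = -1/19 - 42 = -799/19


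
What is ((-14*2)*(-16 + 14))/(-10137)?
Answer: -56/10137 ≈ -0.0055243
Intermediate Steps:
((-14*2)*(-16 + 14))/(-10137) = -28*(-2)*(-1/10137) = 56*(-1/10137) = -56/10137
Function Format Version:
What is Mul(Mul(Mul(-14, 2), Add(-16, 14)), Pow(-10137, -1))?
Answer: Rational(-56, 10137) ≈ -0.0055243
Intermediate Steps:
Mul(Mul(Mul(-14, 2), Add(-16, 14)), Pow(-10137, -1)) = Mul(Mul(-28, -2), Rational(-1, 10137)) = Mul(56, Rational(-1, 10137)) = Rational(-56, 10137)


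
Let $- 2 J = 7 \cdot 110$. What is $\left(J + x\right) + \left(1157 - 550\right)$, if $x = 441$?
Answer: $663$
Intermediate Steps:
$J = -385$ ($J = - \frac{7 \cdot 110}{2} = \left(- \frac{1}{2}\right) 770 = -385$)
$\left(J + x\right) + \left(1157 - 550\right) = \left(-385 + 441\right) + \left(1157 - 550\right) = 56 + \left(1157 - 550\right) = 56 + 607 = 663$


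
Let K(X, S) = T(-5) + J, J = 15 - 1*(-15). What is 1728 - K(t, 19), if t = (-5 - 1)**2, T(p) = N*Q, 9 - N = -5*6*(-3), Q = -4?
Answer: 1374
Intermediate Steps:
N = -81 (N = 9 - (-5*6)*(-3) = 9 - (-30)*(-3) = 9 - 1*90 = 9 - 90 = -81)
T(p) = 324 (T(p) = -81*(-4) = 324)
t = 36 (t = (-6)**2 = 36)
J = 30 (J = 15 + 15 = 30)
K(X, S) = 354 (K(X, S) = 324 + 30 = 354)
1728 - K(t, 19) = 1728 - 1*354 = 1728 - 354 = 1374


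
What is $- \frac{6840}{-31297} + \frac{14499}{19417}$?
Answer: $\frac{586587483}{607693849} \approx 0.96527$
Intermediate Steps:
$- \frac{6840}{-31297} + \frac{14499}{19417} = \left(-6840\right) \left(- \frac{1}{31297}\right) + 14499 \cdot \frac{1}{19417} = \frac{6840}{31297} + \frac{14499}{19417} = \frac{586587483}{607693849}$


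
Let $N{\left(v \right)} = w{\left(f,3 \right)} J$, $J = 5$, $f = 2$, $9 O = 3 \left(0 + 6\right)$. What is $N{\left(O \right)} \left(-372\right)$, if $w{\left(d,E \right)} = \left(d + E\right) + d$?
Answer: $-13020$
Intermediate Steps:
$O = 2$ ($O = \frac{3 \left(0 + 6\right)}{9} = \frac{3 \cdot 6}{9} = \frac{1}{9} \cdot 18 = 2$)
$w{\left(d,E \right)} = E + 2 d$ ($w{\left(d,E \right)} = \left(E + d\right) + d = E + 2 d$)
$N{\left(v \right)} = 35$ ($N{\left(v \right)} = \left(3 + 2 \cdot 2\right) 5 = \left(3 + 4\right) 5 = 7 \cdot 5 = 35$)
$N{\left(O \right)} \left(-372\right) = 35 \left(-372\right) = -13020$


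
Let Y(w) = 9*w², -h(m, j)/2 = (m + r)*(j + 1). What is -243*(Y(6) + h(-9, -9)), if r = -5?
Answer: -24300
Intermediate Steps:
h(m, j) = -2*(1 + j)*(-5 + m) (h(m, j) = -2*(m - 5)*(j + 1) = -2*(-5 + m)*(1 + j) = -2*(1 + j)*(-5 + m))
-243*(Y(6) + h(-9, -9)) = -243*(9*6² + (10 - 2*(-9) + 10*(-9) - 2*(-9)*(-9))) = -243*(9*36 + (10 + 18 - 90 - 162)) = -243*(324 - 224) = -243*100 = -24300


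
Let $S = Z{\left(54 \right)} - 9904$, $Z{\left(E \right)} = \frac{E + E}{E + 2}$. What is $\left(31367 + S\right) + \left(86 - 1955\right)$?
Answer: $\frac{274343}{14} \approx 19596.0$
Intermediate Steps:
$Z{\left(E \right)} = \frac{2 E}{2 + E}$
$S = - \frac{138629}{14}$ ($S = 2 \cdot 54 \frac{1}{2 + 54} - 9904 = 2 \cdot 54 \cdot \frac{1}{56} - 9904 = \frac{27}{14} - 9904 = - \frac{138629}{14} \approx -9902.1$)
$\left(31367 + S\right) + \left(86 - 1955\right) = \left(31367 - \frac{138629}{14}\right) + \left(86 - 1955\right) = \frac{300509}{14} + \left(86 - 1955\right) = \frac{300509}{14} - 1869 = \frac{274343}{14}$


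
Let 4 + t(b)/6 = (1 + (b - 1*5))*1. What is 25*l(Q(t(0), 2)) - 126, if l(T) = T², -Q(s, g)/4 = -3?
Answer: 3474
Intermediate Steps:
t(b) = -48 + 6*b (t(b) = -24 + 6*((1 + (b - 1*5))*1) = -24 + 6*((1 + (b - 5))*1) = -24 + 6*((1 + (-5 + b))*1) = -24 + 6*((-4 + b)*1) = -24 + 6*(-4 + b) = -24 + (-24 + 6*b) = -48 + 6*b)
Q(s, g) = 12 (Q(s, g) = -4*(-3) = 12)
25*l(Q(t(0), 2)) - 126 = 25*12² - 126 = 25*144 - 126 = 3600 - 126 = 3474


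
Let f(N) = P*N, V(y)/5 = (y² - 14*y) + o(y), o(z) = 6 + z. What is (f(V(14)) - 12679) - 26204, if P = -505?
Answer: -89383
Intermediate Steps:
V(y) = 30 - 65*y + 5*y² (V(y) = 5*((y² - 14*y) + (6 + y)) = 5*(6 + y² - 13*y) = 30 - 65*y + 5*y²)
f(N) = -505*N
(f(V(14)) - 12679) - 26204 = (-505*(30 - 65*14 + 5*14²) - 12679) - 26204 = (-505*(30 - 910 + 5*196) - 12679) - 26204 = (-505*(30 - 910 + 980) - 12679) - 26204 = (-505*100 - 12679) - 26204 = (-50500 - 12679) - 26204 = -63179 - 26204 = -89383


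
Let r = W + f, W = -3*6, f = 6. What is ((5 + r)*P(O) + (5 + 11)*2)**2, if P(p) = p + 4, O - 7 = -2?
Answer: 961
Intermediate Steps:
O = 5 (O = 7 - 2 = 5)
W = -18
P(p) = 4 + p
r = -12 (r = -18 + 6 = -12)
((5 + r)*P(O) + (5 + 11)*2)**2 = ((5 - 12)*(4 + 5) + (5 + 11)*2)**2 = (-7*9 + 16*2)**2 = (-63 + 32)**2 = (-31)**2 = 961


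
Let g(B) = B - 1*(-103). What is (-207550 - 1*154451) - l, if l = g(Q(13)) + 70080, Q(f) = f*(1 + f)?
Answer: -432366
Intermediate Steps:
g(B) = 103 + B (g(B) = B + 103 = 103 + B)
l = 70365 (l = (103 + 13*(1 + 13)) + 70080 = (103 + 13*14) + 70080 = (103 + 182) + 70080 = 285 + 70080 = 70365)
(-207550 - 1*154451) - l = (-207550 - 1*154451) - 1*70365 = (-207550 - 154451) - 70365 = -362001 - 70365 = -432366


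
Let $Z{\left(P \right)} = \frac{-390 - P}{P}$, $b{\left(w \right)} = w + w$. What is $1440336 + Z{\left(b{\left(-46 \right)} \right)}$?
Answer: $\frac{66255605}{46} \approx 1.4403 \cdot 10^{6}$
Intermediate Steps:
$b{\left(w \right)} = 2 w$
$Z{\left(P \right)} = \frac{-390 - P}{P}$
$1440336 + Z{\left(b{\left(-46 \right)} \right)} = 1440336 + \frac{-390 - 2 \left(-46\right)}{2 \left(-46\right)} = 1440336 + \frac{-390 - -92}{-92} = 1440336 - \frac{-390 + 92}{92} = 1440336 - - \frac{149}{46} = 1440336 + \frac{149}{46} = \frac{66255605}{46}$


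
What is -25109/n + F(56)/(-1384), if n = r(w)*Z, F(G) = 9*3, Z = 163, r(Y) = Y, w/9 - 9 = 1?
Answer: -17573473/10151640 ≈ -1.7311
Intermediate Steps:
w = 90 (w = 81 + 9*1 = 81 + 9 = 90)
F(G) = 27
n = 14670 (n = 90*163 = 14670)
-25109/n + F(56)/(-1384) = -25109/14670 + 27/(-1384) = -25109*1/14670 + 27*(-1/1384) = -25109/14670 - 27/1384 = -17573473/10151640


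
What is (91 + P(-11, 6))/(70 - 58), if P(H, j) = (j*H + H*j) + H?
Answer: -13/3 ≈ -4.3333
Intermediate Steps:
P(H, j) = H + 2*H*j (P(H, j) = (H*j + H*j) + H = 2*H*j + H = H + 2*H*j)
(91 + P(-11, 6))/(70 - 58) = (91 - 11*(1 + 2*6))/(70 - 58) = (91 - 11*(1 + 12))/12 = (91 - 11*13)*(1/12) = (91 - 143)*(1/12) = -52*1/12 = -13/3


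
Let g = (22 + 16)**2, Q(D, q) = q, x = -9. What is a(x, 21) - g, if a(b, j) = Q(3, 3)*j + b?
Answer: -1390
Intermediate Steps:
a(b, j) = b + 3*j (a(b, j) = 3*j + b = b + 3*j)
g = 1444 (g = 38**2 = 1444)
a(x, 21) - g = (-9 + 3*21) - 1*1444 = (-9 + 63) - 1444 = 54 - 1444 = -1390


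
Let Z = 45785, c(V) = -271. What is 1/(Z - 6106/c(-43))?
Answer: 271/12413841 ≈ 2.1830e-5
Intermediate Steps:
1/(Z - 6106/c(-43)) = 1/(45785 - 6106/(-271)) = 1/(45785 - 6106*(-1/271)) = 1/(45785 + 6106/271) = 1/(12413841/271) = 271/12413841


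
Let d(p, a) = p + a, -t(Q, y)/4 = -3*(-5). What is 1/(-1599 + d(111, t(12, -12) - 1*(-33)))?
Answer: -1/1515 ≈ -0.00066007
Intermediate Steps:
t(Q, y) = -60 (t(Q, y) = -(-12)*(-5) = -4*15 = -60)
d(p, a) = a + p
1/(-1599 + d(111, t(12, -12) - 1*(-33))) = 1/(-1599 + ((-60 - 1*(-33)) + 111)) = 1/(-1599 + ((-60 + 33) + 111)) = 1/(-1599 + (-27 + 111)) = 1/(-1599 + 84) = 1/(-1515) = -1/1515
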